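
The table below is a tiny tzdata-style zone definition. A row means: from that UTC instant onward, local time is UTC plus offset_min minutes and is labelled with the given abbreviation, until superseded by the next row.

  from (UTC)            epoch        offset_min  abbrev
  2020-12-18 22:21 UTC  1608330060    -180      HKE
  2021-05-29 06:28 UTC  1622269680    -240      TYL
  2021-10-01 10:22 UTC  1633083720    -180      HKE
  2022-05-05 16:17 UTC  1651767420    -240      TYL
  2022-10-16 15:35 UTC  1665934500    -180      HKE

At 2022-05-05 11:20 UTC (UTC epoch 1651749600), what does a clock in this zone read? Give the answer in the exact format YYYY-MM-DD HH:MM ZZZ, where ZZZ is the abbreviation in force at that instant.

2022-05-05 08:20 HKE

Query: 2022-05-05 11:20 UTC
Rule 3/5 (HKE, -03:00): 2021-10-01 10:22 UTC ≤ query < 2022-05-05 16:17 UTC
11·60 + 20 - 180 = 500 min
500 = 0·1440 + 500; 500 = 8·60 + 20 → 08:20, same day
→ 2022-05-05 08:20 HKE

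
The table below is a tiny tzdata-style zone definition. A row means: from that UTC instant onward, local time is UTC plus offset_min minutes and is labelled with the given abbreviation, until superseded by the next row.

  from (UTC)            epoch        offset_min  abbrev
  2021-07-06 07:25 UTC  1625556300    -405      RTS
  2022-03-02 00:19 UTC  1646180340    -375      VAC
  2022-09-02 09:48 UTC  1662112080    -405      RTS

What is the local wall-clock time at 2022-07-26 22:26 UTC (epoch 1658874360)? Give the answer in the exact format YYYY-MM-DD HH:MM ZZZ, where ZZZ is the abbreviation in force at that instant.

2022-07-26 16:11 VAC

Query: 2022-07-26 22:26 UTC
Rule 2/3 (VAC, -06:15): 2022-03-02 00:19 UTC ≤ query < 2022-09-02 09:48 UTC
22·60 + 26 - 375 = 971 min
971 = 0·1440 + 971; 971 = 16·60 + 11 → 16:11, same day
→ 2022-07-26 16:11 VAC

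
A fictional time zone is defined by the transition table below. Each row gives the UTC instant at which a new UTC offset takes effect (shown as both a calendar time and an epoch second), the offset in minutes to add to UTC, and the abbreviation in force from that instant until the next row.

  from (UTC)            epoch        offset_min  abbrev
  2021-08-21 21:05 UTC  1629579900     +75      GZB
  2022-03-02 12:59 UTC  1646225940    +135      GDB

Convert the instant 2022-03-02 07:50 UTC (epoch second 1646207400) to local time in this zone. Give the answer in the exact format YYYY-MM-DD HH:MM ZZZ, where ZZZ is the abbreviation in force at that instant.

Query: 2022-03-02 07:50 UTC
Rule 1/2 (GZB, +01:15): 2021-08-21 21:05 UTC ≤ query < 2022-03-02 12:59 UTC
7·60 + 50 + 75 = 545 min
545 = 0·1440 + 545; 545 = 9·60 + 5 → 09:05, same day
→ 2022-03-02 09:05 GZB

2022-03-02 09:05 GZB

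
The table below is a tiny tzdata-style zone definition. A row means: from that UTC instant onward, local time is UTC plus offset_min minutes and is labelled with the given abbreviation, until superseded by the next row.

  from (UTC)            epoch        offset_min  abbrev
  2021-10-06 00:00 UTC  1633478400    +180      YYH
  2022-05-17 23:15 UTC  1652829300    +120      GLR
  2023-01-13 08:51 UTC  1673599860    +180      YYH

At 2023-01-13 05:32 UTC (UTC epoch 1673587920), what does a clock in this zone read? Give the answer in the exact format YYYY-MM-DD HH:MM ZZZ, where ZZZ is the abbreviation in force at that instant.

Query: 2023-01-13 05:32 UTC
Rule 2/3 (GLR, +02:00): 2022-05-17 23:15 UTC ≤ query < 2023-01-13 08:51 UTC
5·60 + 32 + 120 = 452 min
452 = 0·1440 + 452; 452 = 7·60 + 32 → 07:32, same day
→ 2023-01-13 07:32 GLR

2023-01-13 07:32 GLR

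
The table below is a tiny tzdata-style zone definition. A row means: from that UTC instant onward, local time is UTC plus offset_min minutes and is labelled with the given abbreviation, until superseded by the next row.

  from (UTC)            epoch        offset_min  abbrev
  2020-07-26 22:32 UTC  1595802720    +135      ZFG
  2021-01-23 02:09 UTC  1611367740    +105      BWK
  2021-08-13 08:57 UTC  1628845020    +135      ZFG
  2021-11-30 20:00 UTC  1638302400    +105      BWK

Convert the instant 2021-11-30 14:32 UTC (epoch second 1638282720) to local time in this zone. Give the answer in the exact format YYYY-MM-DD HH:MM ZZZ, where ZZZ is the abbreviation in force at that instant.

2021-11-30 16:47 ZFG

Query: 2021-11-30 14:32 UTC
Rule 3/4 (ZFG, +02:15): 2021-08-13 08:57 UTC ≤ query < 2021-11-30 20:00 UTC
14·60 + 32 + 135 = 1007 min
1007 = 0·1440 + 1007; 1007 = 16·60 + 47 → 16:47, same day
→ 2021-11-30 16:47 ZFG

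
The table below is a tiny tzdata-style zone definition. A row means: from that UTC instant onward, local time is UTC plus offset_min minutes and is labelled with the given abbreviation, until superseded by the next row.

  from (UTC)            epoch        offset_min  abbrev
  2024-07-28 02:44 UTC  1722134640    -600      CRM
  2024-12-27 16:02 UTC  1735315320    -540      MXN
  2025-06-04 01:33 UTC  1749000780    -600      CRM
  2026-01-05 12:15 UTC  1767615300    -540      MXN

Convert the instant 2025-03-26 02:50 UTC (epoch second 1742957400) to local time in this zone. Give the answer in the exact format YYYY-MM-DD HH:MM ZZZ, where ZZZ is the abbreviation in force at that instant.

2025-03-25 17:50 MXN

Query: 2025-03-26 02:50 UTC
Rule 2/4 (MXN, -09:00): 2024-12-27 16:02 UTC ≤ query < 2025-06-04 01:33 UTC
2·60 + 50 - 540 = -370 min
-370 = -1·1440 + 1070; 1070 = 17·60 + 50 → 17:50, 2025-03-26 - 1 day = 2025-03-25
→ 2025-03-25 17:50 MXN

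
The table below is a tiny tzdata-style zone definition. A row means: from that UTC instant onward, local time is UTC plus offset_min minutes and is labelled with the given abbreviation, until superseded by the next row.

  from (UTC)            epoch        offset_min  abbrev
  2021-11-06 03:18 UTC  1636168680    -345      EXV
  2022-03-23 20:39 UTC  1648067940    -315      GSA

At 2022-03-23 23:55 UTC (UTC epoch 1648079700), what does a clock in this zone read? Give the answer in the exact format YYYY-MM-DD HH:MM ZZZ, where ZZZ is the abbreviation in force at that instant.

2022-03-23 18:40 GSA

Query: 2022-03-23 23:55 UTC
Rule 2/2 (GSA, -05:15): 2022-03-23 20:39 UTC ≤ query < +∞
23·60 + 55 - 315 = 1120 min
1120 = 0·1440 + 1120; 1120 = 18·60 + 40 → 18:40, same day
→ 2022-03-23 18:40 GSA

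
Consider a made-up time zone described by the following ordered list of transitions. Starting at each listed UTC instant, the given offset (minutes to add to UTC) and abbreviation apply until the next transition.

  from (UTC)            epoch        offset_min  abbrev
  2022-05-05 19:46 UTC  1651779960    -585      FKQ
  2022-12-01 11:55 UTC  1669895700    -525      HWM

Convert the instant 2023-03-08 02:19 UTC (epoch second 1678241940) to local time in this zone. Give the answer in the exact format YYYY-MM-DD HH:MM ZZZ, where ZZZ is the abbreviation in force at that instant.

2023-03-07 17:34 HWM

Query: 2023-03-08 02:19 UTC
Rule 2/2 (HWM, -08:45): 2022-12-01 11:55 UTC ≤ query < +∞
2·60 + 19 - 525 = -386 min
-386 = -1·1440 + 1054; 1054 = 17·60 + 34 → 17:34, 2023-03-08 - 1 day = 2023-03-07
→ 2023-03-07 17:34 HWM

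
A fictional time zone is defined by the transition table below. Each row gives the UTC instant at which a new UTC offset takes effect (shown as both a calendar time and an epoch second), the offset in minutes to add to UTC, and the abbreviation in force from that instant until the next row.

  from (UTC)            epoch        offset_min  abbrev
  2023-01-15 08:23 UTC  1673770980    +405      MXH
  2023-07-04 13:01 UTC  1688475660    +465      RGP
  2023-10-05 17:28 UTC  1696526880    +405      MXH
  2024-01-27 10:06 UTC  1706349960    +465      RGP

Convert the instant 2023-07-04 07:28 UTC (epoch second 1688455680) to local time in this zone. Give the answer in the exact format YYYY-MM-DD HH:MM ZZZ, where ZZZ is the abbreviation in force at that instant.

Query: 2023-07-04 07:28 UTC
Rule 1/4 (MXH, +06:45): 2023-01-15 08:23 UTC ≤ query < 2023-07-04 13:01 UTC
7·60 + 28 + 405 = 853 min
853 = 0·1440 + 853; 853 = 14·60 + 13 → 14:13, same day
→ 2023-07-04 14:13 MXH

2023-07-04 14:13 MXH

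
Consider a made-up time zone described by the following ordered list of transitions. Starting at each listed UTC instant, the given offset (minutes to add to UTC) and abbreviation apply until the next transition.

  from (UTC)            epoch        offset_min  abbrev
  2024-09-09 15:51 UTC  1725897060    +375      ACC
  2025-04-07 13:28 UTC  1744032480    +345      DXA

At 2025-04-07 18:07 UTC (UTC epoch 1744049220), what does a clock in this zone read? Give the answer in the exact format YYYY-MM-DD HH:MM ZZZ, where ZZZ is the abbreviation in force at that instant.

2025-04-07 23:52 DXA

Query: 2025-04-07 18:07 UTC
Rule 2/2 (DXA, +05:45): 2025-04-07 13:28 UTC ≤ query < +∞
18·60 + 7 + 345 = 1432 min
1432 = 0·1440 + 1432; 1432 = 23·60 + 52 → 23:52, same day
→ 2025-04-07 23:52 DXA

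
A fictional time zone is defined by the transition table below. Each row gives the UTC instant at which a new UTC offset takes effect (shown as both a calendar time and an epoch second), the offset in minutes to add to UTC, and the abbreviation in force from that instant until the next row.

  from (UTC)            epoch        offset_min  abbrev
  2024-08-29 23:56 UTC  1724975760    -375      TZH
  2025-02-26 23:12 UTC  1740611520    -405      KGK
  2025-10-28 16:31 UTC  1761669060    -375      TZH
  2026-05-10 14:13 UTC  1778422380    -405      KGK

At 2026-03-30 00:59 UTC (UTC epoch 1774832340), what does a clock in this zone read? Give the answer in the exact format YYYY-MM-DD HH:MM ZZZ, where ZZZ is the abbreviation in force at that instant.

2026-03-29 18:44 TZH

Query: 2026-03-30 00:59 UTC
Rule 3/4 (TZH, -06:15): 2025-10-28 16:31 UTC ≤ query < 2026-05-10 14:13 UTC
0·60 + 59 - 375 = -316 min
-316 = -1·1440 + 1124; 1124 = 18·60 + 44 → 18:44, 2026-03-30 - 1 day = 2026-03-29
→ 2026-03-29 18:44 TZH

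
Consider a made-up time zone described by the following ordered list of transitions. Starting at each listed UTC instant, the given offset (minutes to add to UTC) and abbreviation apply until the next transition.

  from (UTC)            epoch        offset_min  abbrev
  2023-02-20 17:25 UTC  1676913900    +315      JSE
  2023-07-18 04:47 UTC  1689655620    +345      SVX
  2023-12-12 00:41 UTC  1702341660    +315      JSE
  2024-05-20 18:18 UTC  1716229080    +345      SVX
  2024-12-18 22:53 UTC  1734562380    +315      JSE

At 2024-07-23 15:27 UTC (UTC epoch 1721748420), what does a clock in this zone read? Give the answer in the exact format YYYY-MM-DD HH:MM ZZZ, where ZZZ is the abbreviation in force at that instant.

2024-07-23 21:12 SVX

Query: 2024-07-23 15:27 UTC
Rule 4/5 (SVX, +05:45): 2024-05-20 18:18 UTC ≤ query < 2024-12-18 22:53 UTC
15·60 + 27 + 345 = 1272 min
1272 = 0·1440 + 1272; 1272 = 21·60 + 12 → 21:12, same day
→ 2024-07-23 21:12 SVX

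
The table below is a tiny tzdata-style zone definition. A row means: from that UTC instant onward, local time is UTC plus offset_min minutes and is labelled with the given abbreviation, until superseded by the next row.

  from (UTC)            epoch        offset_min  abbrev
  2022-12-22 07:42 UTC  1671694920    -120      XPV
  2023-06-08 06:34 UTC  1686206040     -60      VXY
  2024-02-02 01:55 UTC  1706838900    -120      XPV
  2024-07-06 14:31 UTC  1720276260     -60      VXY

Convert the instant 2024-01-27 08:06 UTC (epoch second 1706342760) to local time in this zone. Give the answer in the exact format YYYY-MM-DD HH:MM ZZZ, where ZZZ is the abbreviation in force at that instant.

Query: 2024-01-27 08:06 UTC
Rule 2/4 (VXY, -01:00): 2023-06-08 06:34 UTC ≤ query < 2024-02-02 01:55 UTC
8·60 + 6 - 60 = 426 min
426 = 0·1440 + 426; 426 = 7·60 + 6 → 07:06, same day
→ 2024-01-27 07:06 VXY

2024-01-27 07:06 VXY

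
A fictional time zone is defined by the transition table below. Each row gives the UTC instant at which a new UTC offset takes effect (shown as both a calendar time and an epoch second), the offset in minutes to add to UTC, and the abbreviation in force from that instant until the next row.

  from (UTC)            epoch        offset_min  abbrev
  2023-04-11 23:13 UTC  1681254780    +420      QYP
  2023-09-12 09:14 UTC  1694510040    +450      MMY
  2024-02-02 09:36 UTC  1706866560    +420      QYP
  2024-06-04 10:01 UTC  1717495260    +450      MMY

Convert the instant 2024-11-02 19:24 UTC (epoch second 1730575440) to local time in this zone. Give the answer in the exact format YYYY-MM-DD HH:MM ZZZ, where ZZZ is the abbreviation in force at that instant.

2024-11-03 02:54 MMY

Query: 2024-11-02 19:24 UTC
Rule 4/4 (MMY, +07:30): 2024-06-04 10:01 UTC ≤ query < +∞
19·60 + 24 + 450 = 1614 min
1614 = 1·1440 + 174; 174 = 2·60 + 54 → 02:54, 2024-11-02 + 1 day = 2024-11-03
→ 2024-11-03 02:54 MMY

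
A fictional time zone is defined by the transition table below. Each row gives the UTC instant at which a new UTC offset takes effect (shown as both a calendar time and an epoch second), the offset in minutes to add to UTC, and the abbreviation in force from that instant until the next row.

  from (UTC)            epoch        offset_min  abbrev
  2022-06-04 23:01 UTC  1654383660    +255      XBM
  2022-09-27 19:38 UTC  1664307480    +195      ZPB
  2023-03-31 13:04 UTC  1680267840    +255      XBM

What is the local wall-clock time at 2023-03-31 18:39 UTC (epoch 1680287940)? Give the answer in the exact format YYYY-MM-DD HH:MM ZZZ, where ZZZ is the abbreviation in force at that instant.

Query: 2023-03-31 18:39 UTC
Rule 3/3 (XBM, +04:15): 2023-03-31 13:04 UTC ≤ query < +∞
18·60 + 39 + 255 = 1374 min
1374 = 0·1440 + 1374; 1374 = 22·60 + 54 → 22:54, same day
→ 2023-03-31 22:54 XBM

2023-03-31 22:54 XBM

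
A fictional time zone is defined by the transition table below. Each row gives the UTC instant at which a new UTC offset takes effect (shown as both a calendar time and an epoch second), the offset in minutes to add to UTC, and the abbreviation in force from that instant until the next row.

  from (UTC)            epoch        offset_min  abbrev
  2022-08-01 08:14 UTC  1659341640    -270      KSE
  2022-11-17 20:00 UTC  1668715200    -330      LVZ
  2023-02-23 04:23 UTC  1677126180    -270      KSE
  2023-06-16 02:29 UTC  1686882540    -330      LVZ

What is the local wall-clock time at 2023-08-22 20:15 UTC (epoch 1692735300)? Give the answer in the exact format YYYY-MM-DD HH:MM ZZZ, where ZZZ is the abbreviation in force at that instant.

2023-08-22 14:45 LVZ

Query: 2023-08-22 20:15 UTC
Rule 4/4 (LVZ, -05:30): 2023-06-16 02:29 UTC ≤ query < +∞
20·60 + 15 - 330 = 885 min
885 = 0·1440 + 885; 885 = 14·60 + 45 → 14:45, same day
→ 2023-08-22 14:45 LVZ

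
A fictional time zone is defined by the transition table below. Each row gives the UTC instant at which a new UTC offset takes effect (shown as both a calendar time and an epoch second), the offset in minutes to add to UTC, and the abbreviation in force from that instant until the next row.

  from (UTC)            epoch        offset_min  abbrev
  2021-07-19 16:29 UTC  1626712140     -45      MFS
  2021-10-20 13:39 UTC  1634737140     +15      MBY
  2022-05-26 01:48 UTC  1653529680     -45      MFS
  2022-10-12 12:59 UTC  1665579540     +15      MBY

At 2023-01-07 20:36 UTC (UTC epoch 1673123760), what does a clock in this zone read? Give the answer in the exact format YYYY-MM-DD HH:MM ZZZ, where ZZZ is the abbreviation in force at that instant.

Query: 2023-01-07 20:36 UTC
Rule 4/4 (MBY, +00:15): 2022-10-12 12:59 UTC ≤ query < +∞
20·60 + 36 + 15 = 1251 min
1251 = 0·1440 + 1251; 1251 = 20·60 + 51 → 20:51, same day
→ 2023-01-07 20:51 MBY

2023-01-07 20:51 MBY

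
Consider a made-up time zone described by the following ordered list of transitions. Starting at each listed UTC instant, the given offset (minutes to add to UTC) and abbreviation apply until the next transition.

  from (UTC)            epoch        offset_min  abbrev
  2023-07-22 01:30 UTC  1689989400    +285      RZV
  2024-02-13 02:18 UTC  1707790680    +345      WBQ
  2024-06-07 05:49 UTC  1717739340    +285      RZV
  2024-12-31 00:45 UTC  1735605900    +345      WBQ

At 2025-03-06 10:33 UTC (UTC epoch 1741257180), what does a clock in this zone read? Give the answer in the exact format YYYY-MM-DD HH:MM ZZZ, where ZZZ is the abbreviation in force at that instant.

2025-03-06 16:18 WBQ

Query: 2025-03-06 10:33 UTC
Rule 4/4 (WBQ, +05:45): 2024-12-31 00:45 UTC ≤ query < +∞
10·60 + 33 + 345 = 978 min
978 = 0·1440 + 978; 978 = 16·60 + 18 → 16:18, same day
→ 2025-03-06 16:18 WBQ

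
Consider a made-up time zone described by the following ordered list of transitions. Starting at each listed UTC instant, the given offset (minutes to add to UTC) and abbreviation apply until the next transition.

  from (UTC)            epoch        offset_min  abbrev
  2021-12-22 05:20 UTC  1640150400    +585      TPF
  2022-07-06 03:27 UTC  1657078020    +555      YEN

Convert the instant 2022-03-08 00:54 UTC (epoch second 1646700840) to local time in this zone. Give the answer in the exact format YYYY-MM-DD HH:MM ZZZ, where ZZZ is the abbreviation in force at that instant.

Query: 2022-03-08 00:54 UTC
Rule 1/2 (TPF, +09:45): 2021-12-22 05:20 UTC ≤ query < 2022-07-06 03:27 UTC
0·60 + 54 + 585 = 639 min
639 = 0·1440 + 639; 639 = 10·60 + 39 → 10:39, same day
→ 2022-03-08 10:39 TPF

2022-03-08 10:39 TPF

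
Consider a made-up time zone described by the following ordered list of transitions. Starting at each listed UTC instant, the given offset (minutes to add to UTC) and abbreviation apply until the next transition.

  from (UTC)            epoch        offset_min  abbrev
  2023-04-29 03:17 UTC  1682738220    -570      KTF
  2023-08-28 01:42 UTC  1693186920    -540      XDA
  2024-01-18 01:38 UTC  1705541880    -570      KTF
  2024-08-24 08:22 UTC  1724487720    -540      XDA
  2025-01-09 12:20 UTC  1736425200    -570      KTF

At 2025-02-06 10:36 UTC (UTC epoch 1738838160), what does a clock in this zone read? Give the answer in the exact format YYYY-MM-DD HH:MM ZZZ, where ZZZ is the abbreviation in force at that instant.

Query: 2025-02-06 10:36 UTC
Rule 5/5 (KTF, -09:30): 2025-01-09 12:20 UTC ≤ query < +∞
10·60 + 36 - 570 = 66 min
66 = 0·1440 + 66; 66 = 1·60 + 6 → 01:06, same day
→ 2025-02-06 01:06 KTF

2025-02-06 01:06 KTF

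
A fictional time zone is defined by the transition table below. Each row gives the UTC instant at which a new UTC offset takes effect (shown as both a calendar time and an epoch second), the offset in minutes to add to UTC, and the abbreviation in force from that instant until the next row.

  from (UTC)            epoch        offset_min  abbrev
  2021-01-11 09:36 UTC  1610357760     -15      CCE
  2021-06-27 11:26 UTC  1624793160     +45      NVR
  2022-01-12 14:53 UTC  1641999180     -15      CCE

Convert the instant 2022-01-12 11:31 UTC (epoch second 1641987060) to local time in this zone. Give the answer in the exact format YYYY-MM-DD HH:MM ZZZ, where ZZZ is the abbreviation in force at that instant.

Query: 2022-01-12 11:31 UTC
Rule 2/3 (NVR, +00:45): 2021-06-27 11:26 UTC ≤ query < 2022-01-12 14:53 UTC
11·60 + 31 + 45 = 736 min
736 = 0·1440 + 736; 736 = 12·60 + 16 → 12:16, same day
→ 2022-01-12 12:16 NVR

2022-01-12 12:16 NVR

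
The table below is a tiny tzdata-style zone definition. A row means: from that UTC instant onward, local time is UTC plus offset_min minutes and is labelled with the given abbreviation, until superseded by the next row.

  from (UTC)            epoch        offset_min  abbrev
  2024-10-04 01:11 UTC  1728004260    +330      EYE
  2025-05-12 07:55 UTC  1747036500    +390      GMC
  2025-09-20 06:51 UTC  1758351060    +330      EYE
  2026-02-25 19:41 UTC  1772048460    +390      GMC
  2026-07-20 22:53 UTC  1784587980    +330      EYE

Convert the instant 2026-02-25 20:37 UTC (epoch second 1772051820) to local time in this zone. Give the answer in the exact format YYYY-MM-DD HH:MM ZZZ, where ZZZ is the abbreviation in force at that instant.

Query: 2026-02-25 20:37 UTC
Rule 4/5 (GMC, +06:30): 2026-02-25 19:41 UTC ≤ query < 2026-07-20 22:53 UTC
20·60 + 37 + 390 = 1627 min
1627 = 1·1440 + 187; 187 = 3·60 + 7 → 03:07, 2026-02-25 + 1 day = 2026-02-26
→ 2026-02-26 03:07 GMC

2026-02-26 03:07 GMC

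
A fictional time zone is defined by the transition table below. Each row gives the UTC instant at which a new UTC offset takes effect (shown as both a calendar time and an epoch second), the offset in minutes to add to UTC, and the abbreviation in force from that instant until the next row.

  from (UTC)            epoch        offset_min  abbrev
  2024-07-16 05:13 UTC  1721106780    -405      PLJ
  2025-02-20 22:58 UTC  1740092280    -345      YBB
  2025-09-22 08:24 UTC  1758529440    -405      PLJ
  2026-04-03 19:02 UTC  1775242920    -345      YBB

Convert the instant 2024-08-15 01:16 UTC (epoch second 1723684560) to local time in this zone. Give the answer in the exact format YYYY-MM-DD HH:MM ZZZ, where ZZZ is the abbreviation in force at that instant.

Query: 2024-08-15 01:16 UTC
Rule 1/4 (PLJ, -06:45): 2024-07-16 05:13 UTC ≤ query < 2025-02-20 22:58 UTC
1·60 + 16 - 405 = -329 min
-329 = -1·1440 + 1111; 1111 = 18·60 + 31 → 18:31, 2024-08-15 - 1 day = 2024-08-14
→ 2024-08-14 18:31 PLJ

2024-08-14 18:31 PLJ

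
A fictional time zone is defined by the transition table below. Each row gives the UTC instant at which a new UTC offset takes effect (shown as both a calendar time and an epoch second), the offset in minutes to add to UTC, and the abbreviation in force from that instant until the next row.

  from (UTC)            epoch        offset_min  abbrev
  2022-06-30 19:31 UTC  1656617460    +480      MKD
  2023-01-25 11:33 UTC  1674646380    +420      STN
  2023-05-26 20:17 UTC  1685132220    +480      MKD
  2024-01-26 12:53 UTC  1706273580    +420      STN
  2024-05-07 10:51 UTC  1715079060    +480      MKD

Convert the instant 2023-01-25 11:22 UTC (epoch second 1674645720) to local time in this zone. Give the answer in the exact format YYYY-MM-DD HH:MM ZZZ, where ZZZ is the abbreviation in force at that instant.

Query: 2023-01-25 11:22 UTC
Rule 1/5 (MKD, +08:00): 2022-06-30 19:31 UTC ≤ query < 2023-01-25 11:33 UTC
11·60 + 22 + 480 = 1162 min
1162 = 0·1440 + 1162; 1162 = 19·60 + 22 → 19:22, same day
→ 2023-01-25 19:22 MKD

2023-01-25 19:22 MKD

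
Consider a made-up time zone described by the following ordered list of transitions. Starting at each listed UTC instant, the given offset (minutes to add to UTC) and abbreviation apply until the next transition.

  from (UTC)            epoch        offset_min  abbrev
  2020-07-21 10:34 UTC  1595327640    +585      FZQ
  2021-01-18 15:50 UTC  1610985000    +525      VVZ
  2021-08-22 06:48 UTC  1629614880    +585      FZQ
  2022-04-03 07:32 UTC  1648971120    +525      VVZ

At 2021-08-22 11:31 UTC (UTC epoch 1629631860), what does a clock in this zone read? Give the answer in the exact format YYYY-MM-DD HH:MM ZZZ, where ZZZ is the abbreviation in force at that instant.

Query: 2021-08-22 11:31 UTC
Rule 3/4 (FZQ, +09:45): 2021-08-22 06:48 UTC ≤ query < 2022-04-03 07:32 UTC
11·60 + 31 + 585 = 1276 min
1276 = 0·1440 + 1276; 1276 = 21·60 + 16 → 21:16, same day
→ 2021-08-22 21:16 FZQ

2021-08-22 21:16 FZQ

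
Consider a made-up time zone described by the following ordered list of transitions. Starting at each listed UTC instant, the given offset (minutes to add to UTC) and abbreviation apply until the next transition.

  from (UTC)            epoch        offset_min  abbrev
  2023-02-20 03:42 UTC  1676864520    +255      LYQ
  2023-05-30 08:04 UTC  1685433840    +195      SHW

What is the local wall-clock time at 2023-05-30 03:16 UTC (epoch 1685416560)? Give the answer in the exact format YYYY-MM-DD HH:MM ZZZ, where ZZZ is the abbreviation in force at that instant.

2023-05-30 07:31 LYQ

Query: 2023-05-30 03:16 UTC
Rule 1/2 (LYQ, +04:15): 2023-02-20 03:42 UTC ≤ query < 2023-05-30 08:04 UTC
3·60 + 16 + 255 = 451 min
451 = 0·1440 + 451; 451 = 7·60 + 31 → 07:31, same day
→ 2023-05-30 07:31 LYQ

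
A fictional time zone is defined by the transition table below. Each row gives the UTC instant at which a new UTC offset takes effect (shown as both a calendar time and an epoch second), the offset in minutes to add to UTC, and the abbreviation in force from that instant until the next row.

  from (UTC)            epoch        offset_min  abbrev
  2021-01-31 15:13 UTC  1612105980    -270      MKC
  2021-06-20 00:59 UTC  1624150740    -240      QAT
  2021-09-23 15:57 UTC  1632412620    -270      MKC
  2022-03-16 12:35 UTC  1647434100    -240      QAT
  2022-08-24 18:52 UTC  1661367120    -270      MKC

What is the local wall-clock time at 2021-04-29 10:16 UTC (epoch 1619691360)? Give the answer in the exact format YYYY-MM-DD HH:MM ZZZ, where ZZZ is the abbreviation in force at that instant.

2021-04-29 05:46 MKC

Query: 2021-04-29 10:16 UTC
Rule 1/5 (MKC, -04:30): 2021-01-31 15:13 UTC ≤ query < 2021-06-20 00:59 UTC
10·60 + 16 - 270 = 346 min
346 = 0·1440 + 346; 346 = 5·60 + 46 → 05:46, same day
→ 2021-04-29 05:46 MKC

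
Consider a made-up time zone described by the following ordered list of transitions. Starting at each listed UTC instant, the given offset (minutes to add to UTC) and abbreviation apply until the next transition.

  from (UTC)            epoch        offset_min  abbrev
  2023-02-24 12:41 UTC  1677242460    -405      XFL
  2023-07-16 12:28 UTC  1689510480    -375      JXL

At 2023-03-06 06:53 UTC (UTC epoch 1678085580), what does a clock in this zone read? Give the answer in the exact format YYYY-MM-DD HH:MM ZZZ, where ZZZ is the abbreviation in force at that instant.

Query: 2023-03-06 06:53 UTC
Rule 1/2 (XFL, -06:45): 2023-02-24 12:41 UTC ≤ query < 2023-07-16 12:28 UTC
6·60 + 53 - 405 = 8 min
8 = 0·1440 + 8; 8 = 0·60 + 8 → 00:08, same day
→ 2023-03-06 00:08 XFL

2023-03-06 00:08 XFL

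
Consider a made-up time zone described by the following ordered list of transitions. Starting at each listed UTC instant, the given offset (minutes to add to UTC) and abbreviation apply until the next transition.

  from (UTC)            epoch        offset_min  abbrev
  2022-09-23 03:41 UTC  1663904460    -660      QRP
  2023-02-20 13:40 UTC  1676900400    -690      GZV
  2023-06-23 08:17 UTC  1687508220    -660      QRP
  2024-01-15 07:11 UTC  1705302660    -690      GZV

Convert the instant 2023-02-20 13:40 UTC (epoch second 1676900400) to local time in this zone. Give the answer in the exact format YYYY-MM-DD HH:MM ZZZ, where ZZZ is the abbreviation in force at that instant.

Query: 2023-02-20 13:40 UTC
Rule 2/4 (GZV, -11:30): 2023-02-20 13:40 UTC ≤ query < 2023-06-23 08:17 UTC
13·60 + 40 - 690 = 130 min
130 = 0·1440 + 130; 130 = 2·60 + 10 → 02:10, same day
→ 2023-02-20 02:10 GZV

2023-02-20 02:10 GZV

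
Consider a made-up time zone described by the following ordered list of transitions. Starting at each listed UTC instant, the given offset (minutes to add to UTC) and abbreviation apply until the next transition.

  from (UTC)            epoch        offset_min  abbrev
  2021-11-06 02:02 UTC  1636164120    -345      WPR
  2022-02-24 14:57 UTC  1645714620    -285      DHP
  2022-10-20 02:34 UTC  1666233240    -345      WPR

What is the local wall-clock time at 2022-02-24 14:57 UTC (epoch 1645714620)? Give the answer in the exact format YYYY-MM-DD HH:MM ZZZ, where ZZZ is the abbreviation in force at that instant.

2022-02-24 10:12 DHP

Query: 2022-02-24 14:57 UTC
Rule 2/3 (DHP, -04:45): 2022-02-24 14:57 UTC ≤ query < 2022-10-20 02:34 UTC
14·60 + 57 - 285 = 612 min
612 = 0·1440 + 612; 612 = 10·60 + 12 → 10:12, same day
→ 2022-02-24 10:12 DHP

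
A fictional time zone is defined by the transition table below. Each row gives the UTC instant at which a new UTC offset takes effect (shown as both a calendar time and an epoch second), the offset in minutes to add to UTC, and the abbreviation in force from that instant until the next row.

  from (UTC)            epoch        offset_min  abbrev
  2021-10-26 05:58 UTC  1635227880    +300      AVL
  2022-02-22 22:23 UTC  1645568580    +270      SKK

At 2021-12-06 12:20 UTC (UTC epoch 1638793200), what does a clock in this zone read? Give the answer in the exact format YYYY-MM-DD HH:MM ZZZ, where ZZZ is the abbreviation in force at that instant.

Query: 2021-12-06 12:20 UTC
Rule 1/2 (AVL, +05:00): 2021-10-26 05:58 UTC ≤ query < 2022-02-22 22:23 UTC
12·60 + 20 + 300 = 1040 min
1040 = 0·1440 + 1040; 1040 = 17·60 + 20 → 17:20, same day
→ 2021-12-06 17:20 AVL

2021-12-06 17:20 AVL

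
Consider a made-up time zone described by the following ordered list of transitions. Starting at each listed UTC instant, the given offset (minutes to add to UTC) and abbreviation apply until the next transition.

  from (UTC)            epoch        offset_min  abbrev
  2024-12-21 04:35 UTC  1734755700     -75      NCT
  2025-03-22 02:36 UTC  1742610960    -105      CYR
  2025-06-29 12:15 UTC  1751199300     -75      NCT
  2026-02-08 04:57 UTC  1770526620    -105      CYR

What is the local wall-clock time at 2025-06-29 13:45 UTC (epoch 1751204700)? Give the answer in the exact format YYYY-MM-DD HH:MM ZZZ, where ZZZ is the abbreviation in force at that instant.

2025-06-29 12:30 NCT

Query: 2025-06-29 13:45 UTC
Rule 3/4 (NCT, -01:15): 2025-06-29 12:15 UTC ≤ query < 2026-02-08 04:57 UTC
13·60 + 45 - 75 = 750 min
750 = 0·1440 + 750; 750 = 12·60 + 30 → 12:30, same day
→ 2025-06-29 12:30 NCT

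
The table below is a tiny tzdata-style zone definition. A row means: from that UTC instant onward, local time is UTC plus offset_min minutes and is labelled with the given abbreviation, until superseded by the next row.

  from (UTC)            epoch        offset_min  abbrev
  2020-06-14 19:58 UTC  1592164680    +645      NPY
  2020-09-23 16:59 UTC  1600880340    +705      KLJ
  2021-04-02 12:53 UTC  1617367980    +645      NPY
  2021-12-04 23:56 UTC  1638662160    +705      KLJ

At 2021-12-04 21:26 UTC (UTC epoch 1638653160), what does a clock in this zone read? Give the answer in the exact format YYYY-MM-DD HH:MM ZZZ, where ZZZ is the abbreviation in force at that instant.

2021-12-05 08:11 NPY

Query: 2021-12-04 21:26 UTC
Rule 3/4 (NPY, +10:45): 2021-04-02 12:53 UTC ≤ query < 2021-12-04 23:56 UTC
21·60 + 26 + 645 = 1931 min
1931 = 1·1440 + 491; 491 = 8·60 + 11 → 08:11, 2021-12-04 + 1 day = 2021-12-05
→ 2021-12-05 08:11 NPY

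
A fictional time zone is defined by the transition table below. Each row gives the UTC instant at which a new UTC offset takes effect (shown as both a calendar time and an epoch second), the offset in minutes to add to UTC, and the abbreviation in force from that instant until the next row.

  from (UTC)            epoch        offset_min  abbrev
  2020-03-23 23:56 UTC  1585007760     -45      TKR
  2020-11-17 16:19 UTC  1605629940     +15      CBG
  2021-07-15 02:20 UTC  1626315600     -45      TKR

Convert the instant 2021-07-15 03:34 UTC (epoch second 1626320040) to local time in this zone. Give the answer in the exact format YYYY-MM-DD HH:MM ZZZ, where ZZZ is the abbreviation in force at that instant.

Query: 2021-07-15 03:34 UTC
Rule 3/3 (TKR, -00:45): 2021-07-15 02:20 UTC ≤ query < +∞
3·60 + 34 - 45 = 169 min
169 = 0·1440 + 169; 169 = 2·60 + 49 → 02:49, same day
→ 2021-07-15 02:49 TKR

2021-07-15 02:49 TKR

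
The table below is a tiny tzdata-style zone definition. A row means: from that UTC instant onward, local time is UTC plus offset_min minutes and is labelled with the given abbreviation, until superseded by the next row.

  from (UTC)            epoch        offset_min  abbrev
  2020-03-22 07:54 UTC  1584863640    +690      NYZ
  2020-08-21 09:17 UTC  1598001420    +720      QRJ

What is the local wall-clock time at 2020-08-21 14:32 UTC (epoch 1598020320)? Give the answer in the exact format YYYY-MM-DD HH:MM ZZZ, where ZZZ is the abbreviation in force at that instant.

Query: 2020-08-21 14:32 UTC
Rule 2/2 (QRJ, +12:00): 2020-08-21 09:17 UTC ≤ query < +∞
14·60 + 32 + 720 = 1592 min
1592 = 1·1440 + 152; 152 = 2·60 + 32 → 02:32, 2020-08-21 + 1 day = 2020-08-22
→ 2020-08-22 02:32 QRJ

2020-08-22 02:32 QRJ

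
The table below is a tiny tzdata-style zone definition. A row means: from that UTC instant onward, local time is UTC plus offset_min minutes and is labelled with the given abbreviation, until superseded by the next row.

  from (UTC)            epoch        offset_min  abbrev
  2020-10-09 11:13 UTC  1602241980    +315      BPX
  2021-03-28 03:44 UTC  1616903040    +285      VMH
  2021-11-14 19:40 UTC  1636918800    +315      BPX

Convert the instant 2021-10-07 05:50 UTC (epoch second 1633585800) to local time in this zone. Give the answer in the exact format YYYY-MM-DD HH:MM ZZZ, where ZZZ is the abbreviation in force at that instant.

2021-10-07 10:35 VMH

Query: 2021-10-07 05:50 UTC
Rule 2/3 (VMH, +04:45): 2021-03-28 03:44 UTC ≤ query < 2021-11-14 19:40 UTC
5·60 + 50 + 285 = 635 min
635 = 0·1440 + 635; 635 = 10·60 + 35 → 10:35, same day
→ 2021-10-07 10:35 VMH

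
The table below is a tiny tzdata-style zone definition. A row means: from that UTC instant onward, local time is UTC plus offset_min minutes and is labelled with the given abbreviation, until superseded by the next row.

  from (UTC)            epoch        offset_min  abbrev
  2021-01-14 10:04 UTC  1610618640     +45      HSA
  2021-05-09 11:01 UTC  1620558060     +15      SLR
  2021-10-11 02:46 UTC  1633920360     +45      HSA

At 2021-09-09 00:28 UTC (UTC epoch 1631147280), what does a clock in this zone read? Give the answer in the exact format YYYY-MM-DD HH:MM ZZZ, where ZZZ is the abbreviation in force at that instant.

Query: 2021-09-09 00:28 UTC
Rule 2/3 (SLR, +00:15): 2021-05-09 11:01 UTC ≤ query < 2021-10-11 02:46 UTC
0·60 + 28 + 15 = 43 min
43 = 0·1440 + 43; 43 = 0·60 + 43 → 00:43, same day
→ 2021-09-09 00:43 SLR

2021-09-09 00:43 SLR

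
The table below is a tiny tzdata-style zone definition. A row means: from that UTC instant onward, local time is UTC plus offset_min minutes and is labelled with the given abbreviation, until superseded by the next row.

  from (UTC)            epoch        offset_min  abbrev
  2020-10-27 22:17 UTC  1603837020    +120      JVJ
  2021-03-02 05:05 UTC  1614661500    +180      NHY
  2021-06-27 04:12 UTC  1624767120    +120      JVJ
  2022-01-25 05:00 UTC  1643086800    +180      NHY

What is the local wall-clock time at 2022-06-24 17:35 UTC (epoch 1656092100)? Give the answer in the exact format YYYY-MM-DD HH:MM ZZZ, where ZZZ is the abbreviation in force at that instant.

Query: 2022-06-24 17:35 UTC
Rule 4/4 (NHY, +03:00): 2022-01-25 05:00 UTC ≤ query < +∞
17·60 + 35 + 180 = 1235 min
1235 = 0·1440 + 1235; 1235 = 20·60 + 35 → 20:35, same day
→ 2022-06-24 20:35 NHY

2022-06-24 20:35 NHY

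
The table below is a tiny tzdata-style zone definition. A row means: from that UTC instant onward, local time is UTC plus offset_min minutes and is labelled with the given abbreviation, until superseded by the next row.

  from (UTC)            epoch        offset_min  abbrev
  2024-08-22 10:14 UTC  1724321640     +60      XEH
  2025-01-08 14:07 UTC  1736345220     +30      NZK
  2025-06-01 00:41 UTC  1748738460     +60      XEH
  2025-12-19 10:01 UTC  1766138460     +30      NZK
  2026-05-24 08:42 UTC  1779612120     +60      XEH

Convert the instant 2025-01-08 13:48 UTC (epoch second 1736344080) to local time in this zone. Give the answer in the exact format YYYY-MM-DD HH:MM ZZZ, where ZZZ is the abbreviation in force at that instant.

Query: 2025-01-08 13:48 UTC
Rule 1/5 (XEH, +01:00): 2024-08-22 10:14 UTC ≤ query < 2025-01-08 14:07 UTC
13·60 + 48 + 60 = 888 min
888 = 0·1440 + 888; 888 = 14·60 + 48 → 14:48, same day
→ 2025-01-08 14:48 XEH

2025-01-08 14:48 XEH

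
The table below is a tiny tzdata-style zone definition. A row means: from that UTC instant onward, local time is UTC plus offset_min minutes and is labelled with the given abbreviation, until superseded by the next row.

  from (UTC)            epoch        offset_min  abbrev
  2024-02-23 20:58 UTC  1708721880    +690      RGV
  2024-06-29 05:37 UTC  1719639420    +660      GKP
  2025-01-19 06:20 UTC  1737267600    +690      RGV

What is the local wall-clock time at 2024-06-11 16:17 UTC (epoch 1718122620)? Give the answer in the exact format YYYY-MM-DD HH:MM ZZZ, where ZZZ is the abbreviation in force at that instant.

Query: 2024-06-11 16:17 UTC
Rule 1/3 (RGV, +11:30): 2024-02-23 20:58 UTC ≤ query < 2024-06-29 05:37 UTC
16·60 + 17 + 690 = 1667 min
1667 = 1·1440 + 227; 227 = 3·60 + 47 → 03:47, 2024-06-11 + 1 day = 2024-06-12
→ 2024-06-12 03:47 RGV

2024-06-12 03:47 RGV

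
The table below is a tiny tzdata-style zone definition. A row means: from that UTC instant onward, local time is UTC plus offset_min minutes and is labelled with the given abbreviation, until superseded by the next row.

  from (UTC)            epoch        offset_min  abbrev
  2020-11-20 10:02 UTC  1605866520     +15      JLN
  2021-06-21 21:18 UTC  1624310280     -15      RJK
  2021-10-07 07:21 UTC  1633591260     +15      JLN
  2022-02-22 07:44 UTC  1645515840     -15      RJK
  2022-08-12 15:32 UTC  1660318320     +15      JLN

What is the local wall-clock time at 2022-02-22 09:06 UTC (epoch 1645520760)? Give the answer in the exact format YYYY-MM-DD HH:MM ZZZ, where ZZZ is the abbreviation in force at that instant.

Query: 2022-02-22 09:06 UTC
Rule 4/5 (RJK, -00:15): 2022-02-22 07:44 UTC ≤ query < 2022-08-12 15:32 UTC
9·60 + 6 - 15 = 531 min
531 = 0·1440 + 531; 531 = 8·60 + 51 → 08:51, same day
→ 2022-02-22 08:51 RJK

2022-02-22 08:51 RJK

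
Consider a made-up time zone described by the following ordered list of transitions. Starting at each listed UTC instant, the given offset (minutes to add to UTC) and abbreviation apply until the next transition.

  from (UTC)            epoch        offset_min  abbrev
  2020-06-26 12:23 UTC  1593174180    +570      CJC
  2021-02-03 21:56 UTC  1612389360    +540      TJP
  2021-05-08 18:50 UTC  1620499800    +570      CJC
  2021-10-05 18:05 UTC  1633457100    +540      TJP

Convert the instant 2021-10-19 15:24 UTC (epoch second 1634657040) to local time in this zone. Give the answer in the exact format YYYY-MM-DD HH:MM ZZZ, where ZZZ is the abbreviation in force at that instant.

2021-10-20 00:24 TJP

Query: 2021-10-19 15:24 UTC
Rule 4/4 (TJP, +09:00): 2021-10-05 18:05 UTC ≤ query < +∞
15·60 + 24 + 540 = 1464 min
1464 = 1·1440 + 24; 24 = 0·60 + 24 → 00:24, 2021-10-19 + 1 day = 2021-10-20
→ 2021-10-20 00:24 TJP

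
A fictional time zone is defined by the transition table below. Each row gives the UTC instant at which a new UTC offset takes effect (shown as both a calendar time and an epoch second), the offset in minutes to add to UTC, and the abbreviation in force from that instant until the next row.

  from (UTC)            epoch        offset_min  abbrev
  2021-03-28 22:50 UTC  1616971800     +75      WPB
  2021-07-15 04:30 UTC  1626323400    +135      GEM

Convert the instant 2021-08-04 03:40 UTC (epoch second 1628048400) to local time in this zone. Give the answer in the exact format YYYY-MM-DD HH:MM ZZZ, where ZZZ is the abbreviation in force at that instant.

Query: 2021-08-04 03:40 UTC
Rule 2/2 (GEM, +02:15): 2021-07-15 04:30 UTC ≤ query < +∞
3·60 + 40 + 135 = 355 min
355 = 0·1440 + 355; 355 = 5·60 + 55 → 05:55, same day
→ 2021-08-04 05:55 GEM

2021-08-04 05:55 GEM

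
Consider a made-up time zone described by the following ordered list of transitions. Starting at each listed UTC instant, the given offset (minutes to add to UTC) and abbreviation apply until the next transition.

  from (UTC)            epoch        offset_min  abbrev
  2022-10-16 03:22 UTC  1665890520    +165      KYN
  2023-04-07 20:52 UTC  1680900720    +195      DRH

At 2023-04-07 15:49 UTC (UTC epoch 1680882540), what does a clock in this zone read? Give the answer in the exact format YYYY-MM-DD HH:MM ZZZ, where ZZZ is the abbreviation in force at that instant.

2023-04-07 18:34 KYN

Query: 2023-04-07 15:49 UTC
Rule 1/2 (KYN, +02:45): 2022-10-16 03:22 UTC ≤ query < 2023-04-07 20:52 UTC
15·60 + 49 + 165 = 1114 min
1114 = 0·1440 + 1114; 1114 = 18·60 + 34 → 18:34, same day
→ 2023-04-07 18:34 KYN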